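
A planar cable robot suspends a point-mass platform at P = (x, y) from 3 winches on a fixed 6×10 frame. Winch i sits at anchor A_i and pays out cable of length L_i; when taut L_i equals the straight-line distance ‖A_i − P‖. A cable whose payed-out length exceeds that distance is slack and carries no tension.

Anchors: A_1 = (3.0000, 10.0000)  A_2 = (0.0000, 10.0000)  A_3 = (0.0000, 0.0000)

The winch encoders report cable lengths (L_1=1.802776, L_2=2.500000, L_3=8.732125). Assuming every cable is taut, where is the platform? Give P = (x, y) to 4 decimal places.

(2.0000, 8.5000)

expand ‖A_i−P‖²=L_i² and subtract eq 1 (c_i ≔ ‖A_i‖²−L_i²)
c_1 = 9.0000+100.0000−3.2500 = 105.7500
eq1−eq2 → [6.0000  0.0000]·P = 12.0000
eq1−eq3 → [6.0000  20.0000]·P = 182.0000
2×2 solve → P = (2.0000, 8.5000)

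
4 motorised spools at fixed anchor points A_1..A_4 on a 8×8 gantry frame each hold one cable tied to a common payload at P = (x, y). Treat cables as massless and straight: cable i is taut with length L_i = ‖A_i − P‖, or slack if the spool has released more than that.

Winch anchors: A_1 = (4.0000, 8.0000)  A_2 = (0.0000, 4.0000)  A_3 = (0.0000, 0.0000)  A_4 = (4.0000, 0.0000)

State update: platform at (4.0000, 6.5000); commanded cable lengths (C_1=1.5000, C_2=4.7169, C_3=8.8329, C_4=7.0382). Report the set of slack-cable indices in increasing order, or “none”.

3, 4

cable 1: √((0.0000)²+(1.5000)²)=1.5000, C_1=1.5000: taut
cable 2: √((-4.0000)²+(-2.5000)²)=4.7170, C_2=4.7169: taut
cable 3: √((-4.0000)²+(-6.5000)²)=7.6322, C_3=8.8329: slack
cable 4: √((0.0000)²+(-6.5000)²)=6.5000, C_4=7.0382: slack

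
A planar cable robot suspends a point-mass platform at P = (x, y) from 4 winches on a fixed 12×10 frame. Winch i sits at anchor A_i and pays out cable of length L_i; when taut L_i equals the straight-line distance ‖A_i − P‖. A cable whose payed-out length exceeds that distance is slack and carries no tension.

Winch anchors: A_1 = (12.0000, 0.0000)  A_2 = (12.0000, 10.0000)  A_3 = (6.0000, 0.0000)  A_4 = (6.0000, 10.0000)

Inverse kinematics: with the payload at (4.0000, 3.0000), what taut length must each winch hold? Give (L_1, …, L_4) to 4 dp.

(8.5440, 10.6301, 3.6056, 7.2801)

L_1: Δ = A_1−P = (8.0000, -3.0000) → ‖Δ‖ = √73.0000 = 8.5440
L_2: Δ = A_2−P = (8.0000, 7.0000) → ‖Δ‖ = √113.0000 = 10.6301
L_3: Δ = A_3−P = (2.0000, -3.0000) → ‖Δ‖ = √13.0000 = 3.6056
L_4: Δ = A_4−P = (2.0000, 7.0000) → ‖Δ‖ = √53.0000 = 7.2801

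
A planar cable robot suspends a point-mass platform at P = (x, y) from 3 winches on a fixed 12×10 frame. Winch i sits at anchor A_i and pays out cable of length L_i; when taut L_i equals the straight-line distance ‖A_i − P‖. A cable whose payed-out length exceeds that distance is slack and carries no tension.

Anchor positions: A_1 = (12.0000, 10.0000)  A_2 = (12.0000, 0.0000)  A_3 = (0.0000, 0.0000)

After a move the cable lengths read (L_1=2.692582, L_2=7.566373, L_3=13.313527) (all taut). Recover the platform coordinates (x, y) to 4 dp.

each cable: (A_i−P)·(A_i−P) = L_i²; let c_i = ‖A_i‖²−L_i²
c_1 = 144.0000+100.0000−7.2500 = 236.7500
row 1: 0.0000x + 20.0000y = 150.0000  (c_2=86.7500)
row 2: 24.0000x + 20.0000y = 414.0000  (c_3=-177.2500)
Cramer on rows 1–2 → x = 11.0000, y = 7.5000

(11.0000, 7.5000)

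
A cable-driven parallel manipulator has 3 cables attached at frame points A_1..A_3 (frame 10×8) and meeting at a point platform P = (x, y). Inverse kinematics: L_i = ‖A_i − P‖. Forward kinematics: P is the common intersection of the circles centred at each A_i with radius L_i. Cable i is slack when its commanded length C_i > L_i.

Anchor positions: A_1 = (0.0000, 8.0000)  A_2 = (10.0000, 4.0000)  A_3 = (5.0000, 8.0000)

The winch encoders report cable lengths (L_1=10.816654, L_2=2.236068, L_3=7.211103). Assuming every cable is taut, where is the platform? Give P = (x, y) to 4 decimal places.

each cable: (A_i−P)·(A_i−P) = L_i²; let q_i = ‖A_i‖²−L_i²
q_1 = 0.0000+64.0000−117.0000 = -53.0000
row 1: -20.0000x + 8.0000y = -164.0000  (q_2=111.0000)
row 2: -10.0000x + 0.0000y = -90.0000  (q_3=37.0000)
Cramer on rows 1–2 → x = 9.0000, y = 2.0000

(9.0000, 2.0000)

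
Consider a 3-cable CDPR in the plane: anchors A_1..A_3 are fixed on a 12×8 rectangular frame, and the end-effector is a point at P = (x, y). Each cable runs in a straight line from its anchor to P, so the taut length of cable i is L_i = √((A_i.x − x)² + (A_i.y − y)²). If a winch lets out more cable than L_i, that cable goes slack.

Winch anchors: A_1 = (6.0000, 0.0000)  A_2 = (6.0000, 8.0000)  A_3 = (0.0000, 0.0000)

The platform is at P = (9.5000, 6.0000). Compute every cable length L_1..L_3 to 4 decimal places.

(6.9462, 4.0311, 11.2361)

L_1: Δ = A_1−P = (-3.5000, -6.0000) → ‖Δ‖ = √48.2500 = 6.9462
L_2: Δ = A_2−P = (-3.5000, 2.0000) → ‖Δ‖ = √16.2500 = 4.0311
L_3: Δ = A_3−P = (-9.5000, -6.0000) → ‖Δ‖ = √126.2500 = 11.2361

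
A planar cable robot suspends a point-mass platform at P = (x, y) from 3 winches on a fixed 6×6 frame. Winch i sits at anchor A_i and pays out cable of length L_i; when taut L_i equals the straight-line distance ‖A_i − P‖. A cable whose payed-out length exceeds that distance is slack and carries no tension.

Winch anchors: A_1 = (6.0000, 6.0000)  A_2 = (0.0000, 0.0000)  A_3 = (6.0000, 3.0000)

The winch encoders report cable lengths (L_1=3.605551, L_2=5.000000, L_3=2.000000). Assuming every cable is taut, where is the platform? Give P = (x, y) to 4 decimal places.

(4.0000, 3.0000)

each cable: (A_i−P)·(A_i−P) = L_i²; let c_i = ‖A_i‖²−L_i²
c_1 = 36.0000+36.0000−13.0000 = 59.0000
row 1: 12.0000x + 12.0000y = 84.0000  (c_2=-25.0000)
row 2: 0.0000x + 6.0000y = 18.0000  (c_3=41.0000)
Cramer on rows 1–2 → x = 4.0000, y = 3.0000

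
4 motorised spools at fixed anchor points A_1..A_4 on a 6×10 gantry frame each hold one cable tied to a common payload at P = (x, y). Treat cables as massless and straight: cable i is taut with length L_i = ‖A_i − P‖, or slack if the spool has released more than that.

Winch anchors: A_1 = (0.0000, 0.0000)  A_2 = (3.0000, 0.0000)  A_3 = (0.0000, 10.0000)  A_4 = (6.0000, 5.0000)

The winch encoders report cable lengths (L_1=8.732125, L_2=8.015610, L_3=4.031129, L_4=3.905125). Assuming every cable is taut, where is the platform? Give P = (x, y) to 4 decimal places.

expand ‖A_i−P‖²=L_i² and subtract eq 1 (k_i ≔ ‖A_i‖²−L_i²)
k_1 = 0.0000+0.0000−76.2500 = -76.2500
eq1−eq2 → [-6.0000  0.0000]·P = -21.0000
eq1−eq3 → [0.0000  -20.0000]·P = -160.0000
eq1−eq4 → [-12.0000  -10.0000]·P = -122.0000
2×2 solve → P = (3.5000, 8.0000)
check cable 4: ‖A_4−P‖² = 15.2500 ≈ L_4² = 15.2500 ✓

(3.5000, 8.0000)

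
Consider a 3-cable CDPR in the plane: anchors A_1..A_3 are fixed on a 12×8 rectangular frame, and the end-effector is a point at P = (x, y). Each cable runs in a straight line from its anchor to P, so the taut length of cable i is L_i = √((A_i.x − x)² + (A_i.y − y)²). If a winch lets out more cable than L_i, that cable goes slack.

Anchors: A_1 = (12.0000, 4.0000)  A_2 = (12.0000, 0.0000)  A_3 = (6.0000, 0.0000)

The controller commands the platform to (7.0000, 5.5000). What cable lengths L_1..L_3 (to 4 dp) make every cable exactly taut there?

(5.2202, 7.4330, 5.5902)

L_1: Δ = A_1−P = (5.0000, -1.5000) → ‖Δ‖ = √27.2500 = 5.2202
L_2: Δ = A_2−P = (5.0000, -5.5000) → ‖Δ‖ = √55.2500 = 7.4330
L_3: Δ = A_3−P = (-1.0000, -5.5000) → ‖Δ‖ = √31.2500 = 5.5902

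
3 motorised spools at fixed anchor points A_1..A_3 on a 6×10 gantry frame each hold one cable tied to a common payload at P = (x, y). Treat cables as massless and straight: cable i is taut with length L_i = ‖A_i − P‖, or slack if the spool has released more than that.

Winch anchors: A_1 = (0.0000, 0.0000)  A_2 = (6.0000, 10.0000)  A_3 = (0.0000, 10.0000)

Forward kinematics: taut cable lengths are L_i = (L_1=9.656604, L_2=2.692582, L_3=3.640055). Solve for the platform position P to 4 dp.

circle eqns → linear via eq_j − eq_1; set q_j = A_j·A_j − L_j²
q_1 = 0.0000+0.0000−93.2500 = -93.2500
-12.0000·x − 20.0000·y = q_1−q_2 = -222.0000
0.0000·x − 20.0000·y = q_1−q_3 = -180.0000
solve first two rows → x=3.5000, y=9.0000

(3.5000, 9.0000)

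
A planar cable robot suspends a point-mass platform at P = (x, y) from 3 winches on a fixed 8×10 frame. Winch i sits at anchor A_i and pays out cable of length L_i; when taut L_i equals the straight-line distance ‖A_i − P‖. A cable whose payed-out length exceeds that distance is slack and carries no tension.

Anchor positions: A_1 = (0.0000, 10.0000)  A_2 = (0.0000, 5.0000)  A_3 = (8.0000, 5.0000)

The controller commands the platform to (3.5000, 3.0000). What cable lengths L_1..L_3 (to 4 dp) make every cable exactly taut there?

(7.8262, 4.0311, 4.9244)

L_1 = √((0.0000−3.5000)² + (10.0000−3.0000)²) = 7.8262
L_2 = √((0.0000−3.5000)² + (5.0000−3.0000)²) = 4.0311
L_3 = √((8.0000−3.5000)² + (5.0000−3.0000)²) = 4.9244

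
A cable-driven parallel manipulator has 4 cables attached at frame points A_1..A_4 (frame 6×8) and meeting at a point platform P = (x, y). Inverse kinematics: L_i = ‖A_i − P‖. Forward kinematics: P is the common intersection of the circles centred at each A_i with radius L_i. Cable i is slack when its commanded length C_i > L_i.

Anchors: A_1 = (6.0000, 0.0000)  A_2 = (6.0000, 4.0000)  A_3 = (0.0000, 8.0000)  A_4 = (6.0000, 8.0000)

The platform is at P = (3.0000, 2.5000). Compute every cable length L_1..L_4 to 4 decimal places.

L_1 = √((6.0000−3.0000)² + (0.0000−2.5000)²) = 3.9051
L_2 = √((6.0000−3.0000)² + (4.0000−2.5000)²) = 3.3541
L_3 = √((0.0000−3.0000)² + (8.0000−2.5000)²) = 6.2650
L_4 = √((6.0000−3.0000)² + (8.0000−2.5000)²) = 6.2650

(3.9051, 3.3541, 6.2650, 6.2650)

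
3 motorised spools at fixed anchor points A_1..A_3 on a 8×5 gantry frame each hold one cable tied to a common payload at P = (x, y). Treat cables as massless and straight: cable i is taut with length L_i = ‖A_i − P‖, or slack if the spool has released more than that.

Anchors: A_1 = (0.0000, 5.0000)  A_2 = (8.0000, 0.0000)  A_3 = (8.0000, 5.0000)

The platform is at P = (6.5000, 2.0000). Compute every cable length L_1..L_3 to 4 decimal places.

(7.1589, 2.5000, 3.3541)

L_1 = √((0.0000−6.5000)² + (5.0000−2.0000)²) = 7.1589
L_2 = √((8.0000−6.5000)² + (0.0000−2.0000)²) = 2.5000
L_3 = √((8.0000−6.5000)² + (5.0000−2.0000)²) = 3.3541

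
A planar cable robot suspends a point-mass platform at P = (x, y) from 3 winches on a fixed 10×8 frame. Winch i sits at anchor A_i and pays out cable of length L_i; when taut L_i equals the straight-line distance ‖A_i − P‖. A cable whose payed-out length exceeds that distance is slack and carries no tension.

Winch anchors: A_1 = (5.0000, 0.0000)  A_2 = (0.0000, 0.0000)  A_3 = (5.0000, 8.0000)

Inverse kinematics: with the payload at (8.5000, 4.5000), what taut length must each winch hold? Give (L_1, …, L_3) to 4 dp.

(5.7009, 9.6177, 4.9497)

cable 1: Δx=-3.5000, Δy=-4.5000; L_1 = √(Δx²+Δy²) = 5.7009
cable 2: Δx=-8.5000, Δy=-4.5000; L_2 = √(Δx²+Δy²) = 9.6177
cable 3: Δx=-3.5000, Δy=3.5000; L_3 = √(Δx²+Δy²) = 4.9497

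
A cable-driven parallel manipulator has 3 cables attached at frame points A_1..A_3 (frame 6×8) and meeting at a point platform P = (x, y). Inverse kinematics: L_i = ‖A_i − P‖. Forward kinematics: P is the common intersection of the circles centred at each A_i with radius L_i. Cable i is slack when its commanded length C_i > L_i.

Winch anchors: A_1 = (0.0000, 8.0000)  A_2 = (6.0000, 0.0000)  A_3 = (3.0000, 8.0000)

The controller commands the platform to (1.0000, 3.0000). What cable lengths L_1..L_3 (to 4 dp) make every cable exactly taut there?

(5.0990, 5.8310, 5.3852)

cable 1: Δx=-1.0000, Δy=5.0000; L_1 = √(Δx²+Δy²) = 5.0990
cable 2: Δx=5.0000, Δy=-3.0000; L_2 = √(Δx²+Δy²) = 5.8310
cable 3: Δx=2.0000, Δy=5.0000; L_3 = √(Δx²+Δy²) = 5.3852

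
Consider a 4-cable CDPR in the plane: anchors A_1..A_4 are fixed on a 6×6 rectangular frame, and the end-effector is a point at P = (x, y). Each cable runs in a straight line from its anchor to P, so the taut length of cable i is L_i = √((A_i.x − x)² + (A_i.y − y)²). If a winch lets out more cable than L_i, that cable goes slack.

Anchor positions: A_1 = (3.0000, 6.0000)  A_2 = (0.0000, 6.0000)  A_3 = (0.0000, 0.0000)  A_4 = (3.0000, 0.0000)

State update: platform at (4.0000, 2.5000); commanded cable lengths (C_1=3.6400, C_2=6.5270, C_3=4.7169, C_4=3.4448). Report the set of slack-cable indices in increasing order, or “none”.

cable 1: √((-1.0000)²+(3.5000)²)=3.6401, C_1=3.6400: taut
cable 2: √((-4.0000)²+(3.5000)²)=5.3151, C_2=6.5270: slack
cable 3: √((-4.0000)²+(-2.5000)²)=4.7170, C_3=4.7169: taut
cable 4: √((-1.0000)²+(-2.5000)²)=2.6926, C_4=3.4448: slack

2, 4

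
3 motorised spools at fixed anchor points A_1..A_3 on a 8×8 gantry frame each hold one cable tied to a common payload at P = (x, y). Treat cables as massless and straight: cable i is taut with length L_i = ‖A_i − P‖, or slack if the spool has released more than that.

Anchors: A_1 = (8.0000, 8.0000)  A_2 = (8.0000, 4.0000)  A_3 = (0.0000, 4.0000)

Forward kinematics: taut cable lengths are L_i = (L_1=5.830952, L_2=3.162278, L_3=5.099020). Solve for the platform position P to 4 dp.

(5.0000, 3.0000)

circle eqns → linear via eq_j − eq_1; set c_j = A_j·A_j − L_j²
c_1 = 64.0000+64.0000−34.0000 = 94.0000
0.0000·x + 8.0000·y = c_1−c_2 = 24.0000
16.0000·x + 8.0000·y = c_1−c_3 = 104.0000
solve first two rows → x=5.0000, y=3.0000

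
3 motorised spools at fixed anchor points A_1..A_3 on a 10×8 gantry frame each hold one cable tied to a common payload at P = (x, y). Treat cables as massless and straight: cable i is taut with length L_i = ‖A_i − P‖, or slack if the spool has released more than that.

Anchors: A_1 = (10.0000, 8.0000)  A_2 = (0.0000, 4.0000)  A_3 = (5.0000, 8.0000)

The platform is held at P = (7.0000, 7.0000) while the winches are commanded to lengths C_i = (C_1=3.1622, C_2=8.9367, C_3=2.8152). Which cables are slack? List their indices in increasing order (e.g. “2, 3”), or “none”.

cable 1: L_1 = ‖A_1−P‖ = 3.1623;  C_1 = 3.1622 → taut
cable 2: L_2 = ‖A_2−P‖ = 7.6158;  C_2 = 8.9367 → slack
cable 3: L_3 = ‖A_3−P‖ = 2.2361;  C_3 = 2.8152 → slack

2, 3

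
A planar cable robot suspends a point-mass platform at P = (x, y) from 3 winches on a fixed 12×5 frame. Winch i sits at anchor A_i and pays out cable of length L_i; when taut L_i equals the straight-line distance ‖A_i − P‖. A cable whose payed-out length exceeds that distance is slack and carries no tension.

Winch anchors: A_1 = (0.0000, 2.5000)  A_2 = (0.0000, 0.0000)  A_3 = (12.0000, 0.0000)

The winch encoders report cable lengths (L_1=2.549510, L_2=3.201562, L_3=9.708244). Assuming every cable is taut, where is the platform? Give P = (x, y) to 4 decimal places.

each cable: (A_i−P)·(A_i−P) = L_i²; let k_i = ‖A_i‖²−L_i²
k_1 = 0.0000+6.2500−6.5000 = -0.2500
row 1: 0.0000x + 5.0000y = 10.0000  (k_2=-10.2500)
row 2: -24.0000x + 5.0000y = -50.0000  (k_3=49.7500)
Cramer on rows 1–2 → x = 2.5000, y = 2.0000

(2.5000, 2.0000)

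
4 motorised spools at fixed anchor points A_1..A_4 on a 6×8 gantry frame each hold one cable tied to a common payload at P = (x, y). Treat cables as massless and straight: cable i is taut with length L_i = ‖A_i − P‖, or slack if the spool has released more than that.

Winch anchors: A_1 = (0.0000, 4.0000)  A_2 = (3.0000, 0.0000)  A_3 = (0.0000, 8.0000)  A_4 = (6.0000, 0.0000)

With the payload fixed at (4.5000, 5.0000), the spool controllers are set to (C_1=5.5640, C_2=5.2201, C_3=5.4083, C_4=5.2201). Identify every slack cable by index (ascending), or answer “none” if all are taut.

cable 1: √((-4.5000)²+(-1.0000)²)=4.6098, C_1=5.5640: slack
cable 2: √((-1.5000)²+(-5.0000)²)=5.2202, C_2=5.2201: taut
cable 3: √((-4.5000)²+(3.0000)²)=5.4083, C_3=5.4083: taut
cable 4: √((1.5000)²+(-5.0000)²)=5.2202, C_4=5.2201: taut

1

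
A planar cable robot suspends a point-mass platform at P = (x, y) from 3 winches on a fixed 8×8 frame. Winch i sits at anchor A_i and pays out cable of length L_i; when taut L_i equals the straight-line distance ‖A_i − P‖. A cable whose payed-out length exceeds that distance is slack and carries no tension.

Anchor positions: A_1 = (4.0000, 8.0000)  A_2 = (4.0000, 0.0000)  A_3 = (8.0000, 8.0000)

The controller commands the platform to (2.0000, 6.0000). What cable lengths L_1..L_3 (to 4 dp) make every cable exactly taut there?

L_1: Δ = A_1−P = (2.0000, 2.0000) → ‖Δ‖ = √8.0000 = 2.8284
L_2: Δ = A_2−P = (2.0000, -6.0000) → ‖Δ‖ = √40.0000 = 6.3246
L_3: Δ = A_3−P = (6.0000, 2.0000) → ‖Δ‖ = √40.0000 = 6.3246

(2.8284, 6.3246, 6.3246)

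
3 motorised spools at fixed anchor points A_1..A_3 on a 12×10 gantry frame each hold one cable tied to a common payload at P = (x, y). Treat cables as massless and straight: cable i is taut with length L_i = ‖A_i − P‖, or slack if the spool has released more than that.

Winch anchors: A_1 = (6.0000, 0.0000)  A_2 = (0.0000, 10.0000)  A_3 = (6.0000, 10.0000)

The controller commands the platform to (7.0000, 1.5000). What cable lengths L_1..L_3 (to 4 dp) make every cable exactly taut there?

(1.8028, 11.0114, 8.5586)

L_1: Δ = A_1−P = (-1.0000, -1.5000) → ‖Δ‖ = √3.2500 = 1.8028
L_2: Δ = A_2−P = (-7.0000, 8.5000) → ‖Δ‖ = √121.2500 = 11.0114
L_3: Δ = A_3−P = (-1.0000, 8.5000) → ‖Δ‖ = √73.2500 = 8.5586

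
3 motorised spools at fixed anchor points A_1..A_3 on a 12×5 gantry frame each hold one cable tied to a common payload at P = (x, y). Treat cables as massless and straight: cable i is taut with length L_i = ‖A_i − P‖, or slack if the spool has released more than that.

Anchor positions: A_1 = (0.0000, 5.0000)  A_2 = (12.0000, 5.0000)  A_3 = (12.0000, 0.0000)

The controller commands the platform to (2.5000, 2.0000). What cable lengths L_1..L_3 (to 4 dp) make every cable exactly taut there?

(3.9051, 9.9624, 9.7082)

L_1: Δ = A_1−P = (-2.5000, 3.0000) → ‖Δ‖ = √15.2500 = 3.9051
L_2: Δ = A_2−P = (9.5000, 3.0000) → ‖Δ‖ = √99.2500 = 9.9624
L_3: Δ = A_3−P = (9.5000, -2.0000) → ‖Δ‖ = √94.2500 = 9.7082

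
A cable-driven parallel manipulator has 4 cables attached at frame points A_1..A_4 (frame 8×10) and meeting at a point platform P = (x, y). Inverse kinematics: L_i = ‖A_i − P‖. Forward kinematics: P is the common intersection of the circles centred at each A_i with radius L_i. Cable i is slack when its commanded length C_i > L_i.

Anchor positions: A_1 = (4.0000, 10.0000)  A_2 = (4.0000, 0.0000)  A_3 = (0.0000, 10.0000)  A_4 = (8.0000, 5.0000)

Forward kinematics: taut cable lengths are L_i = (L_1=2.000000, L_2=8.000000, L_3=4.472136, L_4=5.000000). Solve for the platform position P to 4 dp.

each cable: (A_i−P)·(A_i−P) = L_i²; let q_i = ‖A_i‖²−L_i²
q_1 = 16.0000+100.0000−4.0000 = 112.0000
row 1: 0.0000x + 20.0000y = 160.0000  (q_2=-48.0000)
row 2: 8.0000x + 0.0000y = 32.0000  (q_3=80.0000)
row 3: -8.0000x + 10.0000y = 48.0000  (q_4=64.0000)
Cramer on rows 1–2 → x = 4.0000, y = 8.0000
check cable 4: ‖A_4−P‖² = 25.0000 ≈ L_4² = 25.0000 ✓

(4.0000, 8.0000)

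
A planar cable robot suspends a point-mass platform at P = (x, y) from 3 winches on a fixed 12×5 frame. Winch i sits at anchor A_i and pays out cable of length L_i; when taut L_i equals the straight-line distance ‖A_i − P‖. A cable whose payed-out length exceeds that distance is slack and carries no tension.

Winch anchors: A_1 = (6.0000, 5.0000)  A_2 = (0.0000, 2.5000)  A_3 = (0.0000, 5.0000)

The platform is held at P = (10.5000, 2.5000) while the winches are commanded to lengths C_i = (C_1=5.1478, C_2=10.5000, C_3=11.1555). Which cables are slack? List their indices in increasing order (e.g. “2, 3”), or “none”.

i=1: geometric 5.1478 vs commanded 5.1478 ⇒ taut
i=2: geometric 10.5000 vs commanded 10.5000 ⇒ taut
i=3: geometric 10.7935 vs commanded 11.1555 ⇒ slack

3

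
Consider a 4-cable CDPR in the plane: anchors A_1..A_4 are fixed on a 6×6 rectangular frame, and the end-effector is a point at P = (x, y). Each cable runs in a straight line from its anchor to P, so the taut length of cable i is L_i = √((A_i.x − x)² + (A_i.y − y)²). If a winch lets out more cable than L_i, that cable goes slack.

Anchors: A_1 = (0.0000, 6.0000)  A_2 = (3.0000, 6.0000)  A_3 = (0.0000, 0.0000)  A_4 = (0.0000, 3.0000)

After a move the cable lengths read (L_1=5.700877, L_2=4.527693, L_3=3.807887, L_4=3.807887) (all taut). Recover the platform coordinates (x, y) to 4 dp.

circle eqns → linear via eq_j − eq_1; set q_j = A_j·A_j − L_j²
q_1 = 0.0000+36.0000−32.5000 = 3.5000
-6.0000·x + 0.0000·y = q_1−q_2 = -21.0000
0.0000·x + 12.0000·y = q_1−q_3 = 18.0000
0.0000·x + 6.0000·y = q_1−q_4 = 9.0000
solve first two rows → x=3.5000, y=1.5000
check cable 4: ‖A_4−P‖² = 14.5000 ≈ L_4² = 14.5000 ✓

(3.5000, 1.5000)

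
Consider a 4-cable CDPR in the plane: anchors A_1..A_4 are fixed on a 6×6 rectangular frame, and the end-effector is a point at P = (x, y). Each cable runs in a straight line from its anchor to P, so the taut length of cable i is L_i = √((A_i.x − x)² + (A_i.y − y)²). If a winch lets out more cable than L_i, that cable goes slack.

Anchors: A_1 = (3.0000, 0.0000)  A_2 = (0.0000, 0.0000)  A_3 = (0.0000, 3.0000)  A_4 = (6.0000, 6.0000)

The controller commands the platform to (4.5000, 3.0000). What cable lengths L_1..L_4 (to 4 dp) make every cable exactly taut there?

L_1: Δ = A_1−P = (-1.5000, -3.0000) → ‖Δ‖ = √11.2500 = 3.3541
L_2: Δ = A_2−P = (-4.5000, -3.0000) → ‖Δ‖ = √29.2500 = 5.4083
L_3: Δ = A_3−P = (-4.5000, 0.0000) → ‖Δ‖ = √20.2500 = 4.5000
L_4: Δ = A_4−P = (1.5000, 3.0000) → ‖Δ‖ = √11.2500 = 3.3541

(3.3541, 5.4083, 4.5000, 3.3541)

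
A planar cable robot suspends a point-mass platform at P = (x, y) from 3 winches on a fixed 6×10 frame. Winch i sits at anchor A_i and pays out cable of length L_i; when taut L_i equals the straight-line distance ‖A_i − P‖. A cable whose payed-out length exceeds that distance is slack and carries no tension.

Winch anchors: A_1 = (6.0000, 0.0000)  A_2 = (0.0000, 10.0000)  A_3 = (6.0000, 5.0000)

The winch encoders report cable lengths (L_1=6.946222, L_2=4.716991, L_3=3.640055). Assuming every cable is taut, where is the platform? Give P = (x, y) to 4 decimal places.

(2.5000, 6.0000)

each cable: (A_i−P)·(A_i−P) = L_i²; let q_i = ‖A_i‖²−L_i²
q_1 = 36.0000+0.0000−48.2500 = -12.2500
row 1: 12.0000x − 20.0000y = -90.0000  (q_2=77.7500)
row 2: 0.0000x − 10.0000y = -60.0000  (q_3=47.7500)
Cramer on rows 1–2 → x = 2.5000, y = 6.0000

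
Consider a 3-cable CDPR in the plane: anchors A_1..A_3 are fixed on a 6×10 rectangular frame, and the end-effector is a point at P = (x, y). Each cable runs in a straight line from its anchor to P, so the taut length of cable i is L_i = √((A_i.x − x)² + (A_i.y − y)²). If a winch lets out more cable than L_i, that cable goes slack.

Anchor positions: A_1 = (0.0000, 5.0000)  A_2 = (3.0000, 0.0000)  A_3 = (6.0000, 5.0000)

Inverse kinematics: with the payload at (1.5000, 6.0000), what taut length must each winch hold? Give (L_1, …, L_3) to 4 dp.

(1.8028, 6.1847, 4.6098)

cable 1: Δx=-1.5000, Δy=-1.0000; L_1 = √(Δx²+Δy²) = 1.8028
cable 2: Δx=1.5000, Δy=-6.0000; L_2 = √(Δx²+Δy²) = 6.1847
cable 3: Δx=4.5000, Δy=-1.0000; L_3 = √(Δx²+Δy²) = 4.6098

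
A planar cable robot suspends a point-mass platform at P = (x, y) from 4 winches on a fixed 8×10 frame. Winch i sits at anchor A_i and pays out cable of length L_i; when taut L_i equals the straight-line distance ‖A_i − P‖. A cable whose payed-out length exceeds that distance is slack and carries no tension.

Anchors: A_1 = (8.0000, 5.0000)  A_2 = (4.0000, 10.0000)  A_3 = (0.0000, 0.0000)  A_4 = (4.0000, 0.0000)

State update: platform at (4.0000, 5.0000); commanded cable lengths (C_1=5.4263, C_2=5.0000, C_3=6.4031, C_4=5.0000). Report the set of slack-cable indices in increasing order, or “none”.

cable 1: √((4.0000)²+(0.0000)²)=4.0000, C_1=5.4263: slack
cable 2: √((0.0000)²+(5.0000)²)=5.0000, C_2=5.0000: taut
cable 3: √((-4.0000)²+(-5.0000)²)=6.4031, C_3=6.4031: taut
cable 4: √((0.0000)²+(-5.0000)²)=5.0000, C_4=5.0000: taut

1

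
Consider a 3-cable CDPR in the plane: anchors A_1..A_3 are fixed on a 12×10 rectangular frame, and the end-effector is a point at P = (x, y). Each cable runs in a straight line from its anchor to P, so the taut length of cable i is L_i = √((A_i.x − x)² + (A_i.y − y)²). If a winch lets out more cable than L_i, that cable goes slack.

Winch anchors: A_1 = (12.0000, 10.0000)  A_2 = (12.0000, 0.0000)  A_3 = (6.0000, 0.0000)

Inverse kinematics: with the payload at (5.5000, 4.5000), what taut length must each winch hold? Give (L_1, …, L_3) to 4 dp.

cable 1: Δx=6.5000, Δy=5.5000; L_1 = √(Δx²+Δy²) = 8.5147
cable 2: Δx=6.5000, Δy=-4.5000; L_2 = √(Δx²+Δy²) = 7.9057
cable 3: Δx=0.5000, Δy=-4.5000; L_3 = √(Δx²+Δy²) = 4.5277

(8.5147, 7.9057, 4.5277)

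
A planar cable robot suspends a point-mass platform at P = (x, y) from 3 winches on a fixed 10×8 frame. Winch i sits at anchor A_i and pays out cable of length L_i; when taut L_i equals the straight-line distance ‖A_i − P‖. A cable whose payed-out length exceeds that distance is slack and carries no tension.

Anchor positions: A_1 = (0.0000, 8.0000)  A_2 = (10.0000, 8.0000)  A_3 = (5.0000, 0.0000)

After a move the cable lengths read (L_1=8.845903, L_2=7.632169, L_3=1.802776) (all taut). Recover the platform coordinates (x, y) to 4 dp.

each cable: (A_i−P)·(A_i−P) = L_i²; let k_i = ‖A_i‖²−L_i²
k_1 = 0.0000+64.0000−78.2500 = -14.2500
row 1: -20.0000x + 0.0000y = -120.0000  (k_2=105.7500)
row 2: -10.0000x + 16.0000y = -36.0000  (k_3=21.7500)
Cramer on rows 1–2 → x = 6.0000, y = 1.5000

(6.0000, 1.5000)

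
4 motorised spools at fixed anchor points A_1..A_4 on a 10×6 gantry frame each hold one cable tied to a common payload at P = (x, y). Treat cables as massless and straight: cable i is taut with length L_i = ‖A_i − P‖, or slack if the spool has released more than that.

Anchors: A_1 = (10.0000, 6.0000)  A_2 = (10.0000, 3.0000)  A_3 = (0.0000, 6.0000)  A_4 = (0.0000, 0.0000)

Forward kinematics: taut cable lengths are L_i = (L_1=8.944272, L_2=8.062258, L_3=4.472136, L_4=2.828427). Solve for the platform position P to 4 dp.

expand ‖A_i−P‖²=L_i² and subtract eq 1 (k_i ≔ ‖A_i‖²−L_i²)
k_1 = 100.0000+36.0000−80.0000 = 56.0000
eq1−eq2 → [0.0000  6.0000]·P = 12.0000
eq1−eq3 → [20.0000  0.0000]·P = 40.0000
eq1−eq4 → [20.0000  12.0000]·P = 64.0000
2×2 solve → P = (2.0000, 2.0000)
check cable 4: ‖A_4−P‖² = 8.0000 ≈ L_4² = 8.0000 ✓

(2.0000, 2.0000)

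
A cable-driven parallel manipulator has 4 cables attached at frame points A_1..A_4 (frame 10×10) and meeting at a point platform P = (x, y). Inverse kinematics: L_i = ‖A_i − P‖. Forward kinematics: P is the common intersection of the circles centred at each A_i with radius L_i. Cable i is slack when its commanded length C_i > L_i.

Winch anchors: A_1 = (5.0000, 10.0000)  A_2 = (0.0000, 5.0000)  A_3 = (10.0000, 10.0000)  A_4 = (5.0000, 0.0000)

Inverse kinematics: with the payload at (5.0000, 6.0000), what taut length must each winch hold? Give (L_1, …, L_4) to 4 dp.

cable 1: Δx=0.0000, Δy=4.0000; L_1 = √(Δx²+Δy²) = 4.0000
cable 2: Δx=-5.0000, Δy=-1.0000; L_2 = √(Δx²+Δy²) = 5.0990
cable 3: Δx=5.0000, Δy=4.0000; L_3 = √(Δx²+Δy²) = 6.4031
cable 4: Δx=0.0000, Δy=-6.0000; L_4 = √(Δx²+Δy²) = 6.0000

(4.0000, 5.0990, 6.4031, 6.0000)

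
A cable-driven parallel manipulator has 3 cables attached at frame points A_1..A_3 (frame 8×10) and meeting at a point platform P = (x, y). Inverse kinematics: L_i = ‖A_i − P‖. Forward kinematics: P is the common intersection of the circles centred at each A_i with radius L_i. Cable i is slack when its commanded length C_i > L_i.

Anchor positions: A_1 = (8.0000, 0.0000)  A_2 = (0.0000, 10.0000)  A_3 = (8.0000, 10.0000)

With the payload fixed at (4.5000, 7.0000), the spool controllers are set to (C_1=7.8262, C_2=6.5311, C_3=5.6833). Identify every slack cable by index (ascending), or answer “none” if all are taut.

2, 3

i=1: geometric 7.8262 vs commanded 7.8262 ⇒ taut
i=2: geometric 5.4083 vs commanded 6.5311 ⇒ slack
i=3: geometric 4.6098 vs commanded 5.6833 ⇒ slack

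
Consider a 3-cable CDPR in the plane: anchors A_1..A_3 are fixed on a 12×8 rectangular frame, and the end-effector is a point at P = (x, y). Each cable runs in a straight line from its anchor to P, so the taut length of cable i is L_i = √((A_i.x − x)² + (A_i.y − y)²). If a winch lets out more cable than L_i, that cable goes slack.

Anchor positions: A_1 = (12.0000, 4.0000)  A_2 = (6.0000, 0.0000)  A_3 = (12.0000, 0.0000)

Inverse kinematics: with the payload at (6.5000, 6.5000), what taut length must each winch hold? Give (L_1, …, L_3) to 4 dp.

L_1 = √((12.0000−6.5000)² + (4.0000−6.5000)²) = 6.0415
L_2 = √((6.0000−6.5000)² + (0.0000−6.5000)²) = 6.5192
L_3 = √((12.0000−6.5000)² + (0.0000−6.5000)²) = 8.5147

(6.0415, 6.5192, 8.5147)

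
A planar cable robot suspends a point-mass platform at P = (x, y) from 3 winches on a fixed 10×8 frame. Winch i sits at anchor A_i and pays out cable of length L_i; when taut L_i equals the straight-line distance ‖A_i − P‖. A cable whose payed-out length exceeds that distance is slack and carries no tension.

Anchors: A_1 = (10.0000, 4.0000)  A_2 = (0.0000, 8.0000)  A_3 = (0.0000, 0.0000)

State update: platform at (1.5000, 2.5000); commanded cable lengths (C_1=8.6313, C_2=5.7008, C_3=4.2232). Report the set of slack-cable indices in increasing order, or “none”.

cable 1: √((8.5000)²+(1.5000)²)=8.6313, C_1=8.6313: taut
cable 2: √((-1.5000)²+(5.5000)²)=5.7009, C_2=5.7008: taut
cable 3: √((-1.5000)²+(-2.5000)²)=2.9155, C_3=4.2232: slack

3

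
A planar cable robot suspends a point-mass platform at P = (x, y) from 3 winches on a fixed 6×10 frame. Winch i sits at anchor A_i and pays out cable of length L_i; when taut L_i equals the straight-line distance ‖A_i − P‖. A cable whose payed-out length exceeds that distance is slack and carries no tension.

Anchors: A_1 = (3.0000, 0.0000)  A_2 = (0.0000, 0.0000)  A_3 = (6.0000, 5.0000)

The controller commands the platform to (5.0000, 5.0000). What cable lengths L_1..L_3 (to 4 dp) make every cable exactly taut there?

L_1: Δ = A_1−P = (-2.0000, -5.0000) → ‖Δ‖ = √29.0000 = 5.3852
L_2: Δ = A_2−P = (-5.0000, -5.0000) → ‖Δ‖ = √50.0000 = 7.0711
L_3: Δ = A_3−P = (1.0000, 0.0000) → ‖Δ‖ = √1.0000 = 1.0000

(5.3852, 7.0711, 1.0000)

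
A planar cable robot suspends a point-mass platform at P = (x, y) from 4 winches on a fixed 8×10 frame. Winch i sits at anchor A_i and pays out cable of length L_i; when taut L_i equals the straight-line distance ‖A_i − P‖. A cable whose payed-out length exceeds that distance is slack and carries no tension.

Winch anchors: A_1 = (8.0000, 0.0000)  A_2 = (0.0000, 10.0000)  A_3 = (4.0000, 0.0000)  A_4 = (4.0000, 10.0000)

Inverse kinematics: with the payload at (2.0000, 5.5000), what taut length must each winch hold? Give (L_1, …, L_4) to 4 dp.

(8.1394, 4.9244, 5.8523, 4.9244)

cable 1: Δx=6.0000, Δy=-5.5000; L_1 = √(Δx²+Δy²) = 8.1394
cable 2: Δx=-2.0000, Δy=4.5000; L_2 = √(Δx²+Δy²) = 4.9244
cable 3: Δx=2.0000, Δy=-5.5000; L_3 = √(Δx²+Δy²) = 5.8523
cable 4: Δx=2.0000, Δy=4.5000; L_4 = √(Δx²+Δy²) = 4.9244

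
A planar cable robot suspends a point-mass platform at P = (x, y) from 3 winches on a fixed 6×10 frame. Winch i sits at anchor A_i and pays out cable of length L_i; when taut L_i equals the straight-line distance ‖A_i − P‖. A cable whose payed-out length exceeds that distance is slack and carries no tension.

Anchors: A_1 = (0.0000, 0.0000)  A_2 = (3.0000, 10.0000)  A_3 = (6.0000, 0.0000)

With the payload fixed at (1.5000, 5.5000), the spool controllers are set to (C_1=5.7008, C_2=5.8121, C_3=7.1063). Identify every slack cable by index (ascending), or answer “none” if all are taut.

2

cable 1: L_1 = ‖A_1−P‖ = 5.7009;  C_1 = 5.7008 → taut
cable 2: L_2 = ‖A_2−P‖ = 4.7434;  C_2 = 5.8121 → slack
cable 3: L_3 = ‖A_3−P‖ = 7.1063;  C_3 = 7.1063 → taut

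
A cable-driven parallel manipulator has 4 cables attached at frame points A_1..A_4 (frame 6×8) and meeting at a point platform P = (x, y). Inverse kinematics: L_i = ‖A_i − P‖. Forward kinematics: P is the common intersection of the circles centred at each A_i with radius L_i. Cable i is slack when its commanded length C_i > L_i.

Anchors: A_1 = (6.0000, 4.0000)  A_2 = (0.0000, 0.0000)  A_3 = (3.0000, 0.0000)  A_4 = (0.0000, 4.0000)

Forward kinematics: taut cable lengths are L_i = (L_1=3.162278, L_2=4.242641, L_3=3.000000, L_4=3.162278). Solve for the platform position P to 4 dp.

(3.0000, 3.0000)

each cable: (A_i−P)·(A_i−P) = L_i²; let q_i = ‖A_i‖²−L_i²
q_1 = 36.0000+16.0000−10.0000 = 42.0000
row 1: 12.0000x + 8.0000y = 60.0000  (q_2=-18.0000)
row 2: 6.0000x + 8.0000y = 42.0000  (q_3=0.0000)
row 3: 12.0000x + 0.0000y = 36.0000  (q_4=6.0000)
Cramer on rows 1–2 → x = 3.0000, y = 3.0000
check cable 4: ‖A_4−P‖² = 10.0000 ≈ L_4² = 10.0000 ✓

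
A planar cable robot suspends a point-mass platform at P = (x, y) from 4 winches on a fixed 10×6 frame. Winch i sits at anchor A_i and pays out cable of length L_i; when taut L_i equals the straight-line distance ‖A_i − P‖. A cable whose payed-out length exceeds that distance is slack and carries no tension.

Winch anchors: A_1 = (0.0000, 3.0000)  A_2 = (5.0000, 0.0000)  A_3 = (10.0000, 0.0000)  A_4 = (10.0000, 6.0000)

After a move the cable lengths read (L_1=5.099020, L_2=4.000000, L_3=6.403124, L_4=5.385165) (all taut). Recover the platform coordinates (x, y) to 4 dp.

circle eqns → linear via eq_j − eq_1; set q_j = A_j·A_j − L_j²
q_1 = 0.0000+9.0000−26.0000 = -17.0000
-10.0000·x + 6.0000·y = q_1−q_2 = -26.0000
-20.0000·x + 6.0000·y = q_1−q_3 = -76.0000
-20.0000·x − 6.0000·y = q_1−q_4 = -124.0000
solve first two rows → x=5.0000, y=4.0000
check cable 4: ‖A_4−P‖² = 29.0000 ≈ L_4² = 29.0000 ✓

(5.0000, 4.0000)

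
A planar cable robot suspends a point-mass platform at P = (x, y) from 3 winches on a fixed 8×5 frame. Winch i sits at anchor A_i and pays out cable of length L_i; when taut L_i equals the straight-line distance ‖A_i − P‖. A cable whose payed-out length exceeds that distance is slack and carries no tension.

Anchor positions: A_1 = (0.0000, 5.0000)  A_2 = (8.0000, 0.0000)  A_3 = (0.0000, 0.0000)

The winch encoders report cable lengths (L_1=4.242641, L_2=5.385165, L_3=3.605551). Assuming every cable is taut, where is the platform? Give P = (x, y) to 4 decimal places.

expand ‖A_i−P‖²=L_i² and subtract eq 1 (c_i ≔ ‖A_i‖²−L_i²)
c_1 = 0.0000+25.0000−18.0000 = 7.0000
eq1−eq2 → [-16.0000  10.0000]·P = -28.0000
eq1−eq3 → [0.0000  10.0000]·P = 20.0000
2×2 solve → P = (3.0000, 2.0000)

(3.0000, 2.0000)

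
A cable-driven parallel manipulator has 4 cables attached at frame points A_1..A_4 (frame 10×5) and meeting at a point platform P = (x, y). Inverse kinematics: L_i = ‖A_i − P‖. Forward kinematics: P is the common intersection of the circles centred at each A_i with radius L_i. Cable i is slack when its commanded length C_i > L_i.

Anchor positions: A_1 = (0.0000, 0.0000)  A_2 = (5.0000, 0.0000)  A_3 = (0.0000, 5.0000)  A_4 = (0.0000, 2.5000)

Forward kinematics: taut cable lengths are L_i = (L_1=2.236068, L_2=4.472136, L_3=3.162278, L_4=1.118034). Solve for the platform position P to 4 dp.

(1.0000, 2.0000)

each cable: (A_i−P)·(A_i−P) = L_i²; let q_i = ‖A_i‖²−L_i²
q_1 = 0.0000+0.0000−5.0000 = -5.0000
row 1: -10.0000x + 0.0000y = -10.0000  (q_2=5.0000)
row 2: 0.0000x − 10.0000y = -20.0000  (q_3=15.0000)
row 3: 0.0000x − 5.0000y = -10.0000  (q_4=5.0000)
Cramer on rows 1–2 → x = 1.0000, y = 2.0000
check cable 4: ‖A_4−P‖² = 1.2500 ≈ L_4² = 1.2500 ✓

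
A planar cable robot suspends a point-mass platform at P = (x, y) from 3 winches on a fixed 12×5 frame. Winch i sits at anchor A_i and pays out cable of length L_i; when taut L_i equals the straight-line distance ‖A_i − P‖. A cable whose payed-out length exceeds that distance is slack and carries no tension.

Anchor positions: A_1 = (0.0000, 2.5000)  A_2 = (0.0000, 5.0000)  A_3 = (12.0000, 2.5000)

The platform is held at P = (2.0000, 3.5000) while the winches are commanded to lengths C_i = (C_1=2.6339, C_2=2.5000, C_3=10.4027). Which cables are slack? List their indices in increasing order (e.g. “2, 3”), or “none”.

cable 1: L_1 = ‖A_1−P‖ = 2.2361;  C_1 = 2.6339 → slack
cable 2: L_2 = ‖A_2−P‖ = 2.5000;  C_2 = 2.5000 → taut
cable 3: L_3 = ‖A_3−P‖ = 10.0499;  C_3 = 10.4027 → slack

1, 3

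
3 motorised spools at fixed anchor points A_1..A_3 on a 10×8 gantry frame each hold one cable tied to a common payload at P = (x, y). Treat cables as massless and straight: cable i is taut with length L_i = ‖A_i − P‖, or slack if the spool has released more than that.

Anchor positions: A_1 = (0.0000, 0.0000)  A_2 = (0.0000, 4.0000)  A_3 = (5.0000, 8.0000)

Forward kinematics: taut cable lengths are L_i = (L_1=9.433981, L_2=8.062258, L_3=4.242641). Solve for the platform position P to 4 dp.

each cable: (A_i−P)·(A_i−P) = L_i²; let q_i = ‖A_i‖²−L_i²
q_1 = 0.0000+0.0000−89.0000 = -89.0000
row 1: 0.0000x − 8.0000y = -40.0000  (q_2=-49.0000)
row 2: -10.0000x − 16.0000y = -160.0000  (q_3=71.0000)
Cramer on rows 1–2 → x = 8.0000, y = 5.0000

(8.0000, 5.0000)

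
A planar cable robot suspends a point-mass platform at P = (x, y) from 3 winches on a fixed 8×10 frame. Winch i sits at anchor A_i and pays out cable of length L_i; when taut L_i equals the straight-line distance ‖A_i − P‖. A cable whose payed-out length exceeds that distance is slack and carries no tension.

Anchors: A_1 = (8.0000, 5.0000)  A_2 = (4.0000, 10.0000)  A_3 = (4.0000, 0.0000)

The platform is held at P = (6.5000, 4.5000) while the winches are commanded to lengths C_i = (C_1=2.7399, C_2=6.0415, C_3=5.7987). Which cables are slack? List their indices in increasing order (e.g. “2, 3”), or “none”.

cable 1: √((1.5000)²+(0.5000)²)=1.5811, C_1=2.7399: slack
cable 2: √((-2.5000)²+(5.5000)²)=6.0415, C_2=6.0415: taut
cable 3: √((-2.5000)²+(-4.5000)²)=5.1478, C_3=5.7987: slack

1, 3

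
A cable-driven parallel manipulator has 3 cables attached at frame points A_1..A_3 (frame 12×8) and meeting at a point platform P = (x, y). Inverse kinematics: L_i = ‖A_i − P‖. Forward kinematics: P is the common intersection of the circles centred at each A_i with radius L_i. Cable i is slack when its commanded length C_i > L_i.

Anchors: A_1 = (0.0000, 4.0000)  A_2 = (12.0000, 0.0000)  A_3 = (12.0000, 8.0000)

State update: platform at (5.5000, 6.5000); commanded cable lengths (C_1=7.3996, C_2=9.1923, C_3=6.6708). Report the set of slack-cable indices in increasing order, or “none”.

cable 1: L_1 = ‖A_1−P‖ = 6.0415;  C_1 = 7.3996 → slack
cable 2: L_2 = ‖A_2−P‖ = 9.1924;  C_2 = 9.1923 → taut
cable 3: L_3 = ‖A_3−P‖ = 6.6708;  C_3 = 6.6708 → taut

1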